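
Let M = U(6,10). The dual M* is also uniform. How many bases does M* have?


The dual of U(r,n) is U(n-r, n) = U(4,10).
Bases of U(4,10) are all (4)-element subsets.
|B(M*)| = C(10,4) = 10! / (4! * 6!) = 210.

210


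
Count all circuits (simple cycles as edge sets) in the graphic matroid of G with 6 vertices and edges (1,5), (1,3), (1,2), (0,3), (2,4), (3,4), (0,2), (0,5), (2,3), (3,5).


A circuit in a graphic matroid = edge set of a simple cycle.
G has 6 vertices and 10 edges.
Enumerating all minimal edge subsets forming cycles...
Total circuits found: 20.

20


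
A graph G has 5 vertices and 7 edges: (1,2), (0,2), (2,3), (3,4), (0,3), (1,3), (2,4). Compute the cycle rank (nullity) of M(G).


Cycle rank (nullity) = |E| - r(M) = |E| - (|V| - c).
|E| = 7, |V| = 5, c = 1.
Nullity = 7 - (5 - 1) = 7 - 4 = 3.

3


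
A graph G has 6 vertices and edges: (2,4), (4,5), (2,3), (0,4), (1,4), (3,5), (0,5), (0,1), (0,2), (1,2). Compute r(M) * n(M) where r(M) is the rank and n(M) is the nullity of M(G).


r(M) = |V| - c = 6 - 1 = 5.
nullity = |E| - r(M) = 10 - 5 = 5.
Product = 5 * 5 = 25.

25


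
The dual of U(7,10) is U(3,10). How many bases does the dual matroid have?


The dual of U(r,n) is U(n-r, n) = U(3,10).
Bases of U(3,10) are all (3)-element subsets.
|B(M*)| = C(10,3) = (10 * 9 * 8) / (1 * 2 * 3) = 120.

120


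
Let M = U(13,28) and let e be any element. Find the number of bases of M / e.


Contracting e from U(13,28) gives U(12,27).
Bases of U(12,27) = (27 choose 12) = 17383860.

17383860


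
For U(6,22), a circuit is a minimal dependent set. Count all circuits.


In U(6,22), circuits are the (7)-element subsets.
Any set of 7 elements is dependent, and removing any one element gives
an independent set of size 6, so it is a minimal dependent set.
Number of circuits = C(22,7) = 170544.

170544


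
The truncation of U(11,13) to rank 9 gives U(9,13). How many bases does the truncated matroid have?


Truncating U(11,13) to rank 9 gives U(9,13).
Bases of U(9,13) are all 9-element subsets of 13 elements.
Number of bases = C(13,9) = 13! / (9! * 4!) = 715.

715


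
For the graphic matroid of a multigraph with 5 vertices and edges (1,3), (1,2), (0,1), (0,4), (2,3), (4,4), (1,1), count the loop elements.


In a graphic matroid, a loop is a self-loop edge (u,u) with rank 0.
Examining all 7 edges for self-loops...
Self-loops found: (4,4), (1,1)
Number of loops = 2.

2


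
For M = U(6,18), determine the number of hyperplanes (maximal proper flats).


Hyperplanes of U(6,18) are flats of rank 5.
In a uniform matroid, these are exactly the (5)-element subsets.
Count = C(18,5) = 18! / (5! * 13!) = 8568.

8568


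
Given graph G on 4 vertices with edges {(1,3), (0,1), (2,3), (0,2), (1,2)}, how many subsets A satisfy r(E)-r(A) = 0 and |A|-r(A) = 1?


R(x,y) = sum over A in 2^E of x^(r(E)-r(A)) * y^(|A|-r(A)).
G has 4 vertices, 5 edges. r(E) = 3.
Enumerate all 2^5 = 32 subsets.
Count subsets with r(E)-r(A)=0 and |A|-r(A)=1: 5.

5


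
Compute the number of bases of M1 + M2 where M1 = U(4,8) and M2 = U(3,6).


Bases of a direct sum M1 + M2: |B| = |B(M1)| * |B(M2)|.
|B(U(4,8))| = C(8,4) = 70.
|B(U(3,6))| = C(6,3) = 20.
Total bases = 70 * 20 = 1400.

1400


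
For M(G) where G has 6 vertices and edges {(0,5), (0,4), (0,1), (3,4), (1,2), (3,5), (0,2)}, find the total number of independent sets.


An independent set in a graphic matroid is an acyclic edge subset.
G has 6 vertices and 7 edges.
Enumerate all 2^7 = 128 subsets, checking for acyclicity.
Total independent sets = 105.

105


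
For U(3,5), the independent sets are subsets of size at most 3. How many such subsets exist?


Independent sets of U(3,5) are all subsets of size <= 3.
Count = C(5,0) + C(5,1) + C(5,2) + C(5,3)
     = 1 + 5 + 10 + 10
     = 26.

26


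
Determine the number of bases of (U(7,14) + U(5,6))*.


(M1+M2)* = M1* + M2*.
M1* = U(7,14), bases: C(14,7) = 3432.
M2* = U(1,6), bases: C(6,1) = 6.
|B(M*)| = 3432 * 6 = 20592.

20592


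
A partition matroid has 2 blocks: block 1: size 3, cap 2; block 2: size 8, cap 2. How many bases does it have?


A basis picks exactly ci elements from block i.
Number of bases = product of C(|Si|, ci).
= C(3,2) * C(8,2)
= 3 * 28
= 84.

84


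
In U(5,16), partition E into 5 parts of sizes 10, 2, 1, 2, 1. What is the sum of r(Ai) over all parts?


r(Ai) = min(|Ai|, 5) for each part.
Sum = min(10,5) + min(2,5) + min(1,5) + min(2,5) + min(1,5)
    = 5 + 2 + 1 + 2 + 1
    = 11.

11


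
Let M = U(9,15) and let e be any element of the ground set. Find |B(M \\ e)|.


Deleting e from U(9,15) gives U(9,14) since n > r.
Bases of U(9,14) = C(14,9) = 2002.

2002


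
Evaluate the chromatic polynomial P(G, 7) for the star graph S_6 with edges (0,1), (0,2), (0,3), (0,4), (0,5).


P(tree, k) = k * (k-1)^(5) for any tree on 6 vertices.
P(7) = 7 * 6^5 = 7 * 7776 = 54432.

54432


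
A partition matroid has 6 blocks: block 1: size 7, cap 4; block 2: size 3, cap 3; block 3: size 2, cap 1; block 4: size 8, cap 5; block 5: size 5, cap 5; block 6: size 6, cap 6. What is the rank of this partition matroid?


Rank of a partition matroid = sum of min(|Si|, ci) for each block.
= min(7,4) + min(3,3) + min(2,1) + min(8,5) + min(5,5) + min(6,6)
= 4 + 3 + 1 + 5 + 5 + 6
= 24.

24


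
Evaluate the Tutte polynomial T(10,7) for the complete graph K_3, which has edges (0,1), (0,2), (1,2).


T(K_3; x,y) = x^2 + x + y.
T(10,7) = 100 + 10 + 7 = 117.

117


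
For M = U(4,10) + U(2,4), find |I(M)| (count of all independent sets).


For a direct sum, |I(M1+M2)| = |I(M1)| * |I(M2)|.
|I(U(4,10))| = sum C(10,k) for k=0..4 = 386.
|I(U(2,4))| = sum C(4,k) for k=0..2 = 11.
Total = 386 * 11 = 4246.

4246


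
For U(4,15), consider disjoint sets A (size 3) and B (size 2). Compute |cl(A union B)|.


|A union B| = 3 + 2 = 5 (disjoint).
In U(4,15), cl(S) = S if |S| < 4, else cl(S) = E.
Since 5 >= 4, cl(A union B) = E.
|cl(A union B)| = 15.

15


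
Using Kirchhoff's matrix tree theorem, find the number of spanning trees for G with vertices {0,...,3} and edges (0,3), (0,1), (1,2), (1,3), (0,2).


By Kirchhoff's matrix tree theorem, the number of spanning trees equals
the determinant of any cofactor of the Laplacian matrix L.
G has 4 vertices and 5 edges.
Computing the (3 x 3) cofactor determinant gives 8.

8


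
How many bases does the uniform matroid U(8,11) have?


Bases of U(8,11) are all 8-element subsets of the 11-element ground set.
Number of bases = C(11,8).
C(11,8) = 11! / (8! * 3!) = 165.

165


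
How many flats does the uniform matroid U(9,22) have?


Flats of U(9,22): every subset of size < 9 is a flat, plus E itself.
Count = C(22,0) + C(22,1) + C(22,2) + C(22,3) + C(22,4) + C(22,5) + C(22,6) + C(22,7) + C(22,8) + 1
     = 1 + 22 + 231 + 1540 + 7315 + 26334 + 74613 + 170544 + 319770 + 1
     = 600371.

600371


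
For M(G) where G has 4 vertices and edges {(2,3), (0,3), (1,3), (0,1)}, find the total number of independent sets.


An independent set in a graphic matroid is an acyclic edge subset.
G has 4 vertices and 4 edges.
Enumerate all 2^4 = 16 subsets, checking for acyclicity.
Total independent sets = 14.

14


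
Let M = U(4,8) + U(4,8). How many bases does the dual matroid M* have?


(M1+M2)* = M1* + M2*.
M1* = U(4,8), bases: C(8,4) = 70.
M2* = U(4,8), bases: C(8,4) = 70.
|B(M*)| = 70 * 70 = 4900.

4900


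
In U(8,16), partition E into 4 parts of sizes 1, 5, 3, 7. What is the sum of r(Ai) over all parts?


r(Ai) = min(|Ai|, 8) for each part.
Sum = min(1,8) + min(5,8) + min(3,8) + min(7,8)
    = 1 + 5 + 3 + 7
    = 16.

16


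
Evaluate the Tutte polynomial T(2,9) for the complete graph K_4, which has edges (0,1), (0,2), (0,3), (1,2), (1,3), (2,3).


T(K_4; x,y) = x^3 + 3x^2 + 4xy + 2x + y^3 + 3y^2 + 2y.
Substituting x=2, y=9:
= 8 + 12 + 72 + 4 + 729 + 243 + 18
= 1086.

1086


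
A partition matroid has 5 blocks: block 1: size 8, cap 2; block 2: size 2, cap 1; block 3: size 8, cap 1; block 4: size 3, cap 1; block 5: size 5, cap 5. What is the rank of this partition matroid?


Rank of a partition matroid = sum of min(|Si|, ci) for each block.
= min(8,2) + min(2,1) + min(8,1) + min(3,1) + min(5,5)
= 2 + 1 + 1 + 1 + 5
= 10.

10


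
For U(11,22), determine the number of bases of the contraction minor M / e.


Contracting e from U(11,22) gives U(10,21).
Bases of U(10,21) = (21 choose 10) = 352716.

352716


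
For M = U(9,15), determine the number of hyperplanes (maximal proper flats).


Hyperplanes of U(9,15) are flats of rank 8.
In a uniform matroid, these are exactly the (8)-element subsets.
Count = C(15,8) = 15! / (8! * 7!) = 6435.

6435


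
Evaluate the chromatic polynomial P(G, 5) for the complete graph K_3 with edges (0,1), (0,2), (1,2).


P(K_3, k) = k(k-1)(k-2)...(k-2).
P(5) = (5) * (4) * (3) = 60.

60


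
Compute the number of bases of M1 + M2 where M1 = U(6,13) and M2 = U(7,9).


Bases of a direct sum M1 + M2: |B| = |B(M1)| * |B(M2)|.
|B(U(6,13))| = C(13,6) = 1716.
|B(U(7,9))| = C(9,7) = 36.
Total bases = 1716 * 36 = 61776.

61776


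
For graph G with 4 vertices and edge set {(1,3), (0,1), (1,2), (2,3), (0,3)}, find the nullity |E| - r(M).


Cycle rank (nullity) = |E| - r(M) = |E| - (|V| - c).
|E| = 5, |V| = 4, c = 1.
Nullity = 5 - (4 - 1) = 5 - 3 = 2.

2


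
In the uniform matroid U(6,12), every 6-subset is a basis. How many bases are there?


Bases of U(6,12) are all 6-element subsets of the 12-element ground set.
Number of bases = C(12,6).
C(12,6) = 924.

924


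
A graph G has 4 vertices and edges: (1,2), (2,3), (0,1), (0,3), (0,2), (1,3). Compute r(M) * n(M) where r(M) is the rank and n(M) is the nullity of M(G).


r(M) = |V| - c = 4 - 1 = 3.
nullity = |E| - r(M) = 6 - 3 = 3.
Product = 3 * 3 = 9.

9


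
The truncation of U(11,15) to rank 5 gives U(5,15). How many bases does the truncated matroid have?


Truncating U(11,15) to rank 5 gives U(5,15).
Bases of U(5,15) are all 5-element subsets of 15 elements.
Number of bases = (15 choose 5) = 3003.

3003


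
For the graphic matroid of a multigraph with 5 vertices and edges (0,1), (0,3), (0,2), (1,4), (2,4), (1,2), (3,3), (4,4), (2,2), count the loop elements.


In a graphic matroid, a loop is a self-loop edge (u,u) with rank 0.
Examining all 9 edges for self-loops...
Self-loops found: (3,3), (4,4), (2,2)
Number of loops = 3.

3


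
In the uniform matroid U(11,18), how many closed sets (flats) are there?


Flats of U(11,18): every subset of size < 11 is a flat, plus E itself.
Count = (18 choose 0) + (18 choose 1) + (18 choose 2) + (18 choose 3) + (18 choose 4) + (18 choose 5) + (18 choose 6) + (18 choose 7) + (18 choose 8) + (18 choose 9) + (18 choose 10) + 1
     = 1 + 18 + 153 + 816 + 3060 + 8568 + 18564 + 31824 + 43758 + 48620 + 43758 + 1
     = 199141.

199141


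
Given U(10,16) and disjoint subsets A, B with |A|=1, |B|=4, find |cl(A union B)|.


|A union B| = 1 + 4 = 5 (disjoint).
In U(10,16), cl(S) = S if |S| < 10, else cl(S) = E.
Since 5 < 10, cl(A union B) = A union B.
|cl(A union B)| = 5.

5


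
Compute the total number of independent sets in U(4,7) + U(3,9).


For a direct sum, |I(M1+M2)| = |I(M1)| * |I(M2)|.
|I(U(4,7))| = sum C(7,k) for k=0..4 = 99.
|I(U(3,9))| = sum C(9,k) for k=0..3 = 130.
Total = 99 * 130 = 12870.

12870


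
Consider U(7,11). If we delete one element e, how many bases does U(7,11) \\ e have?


Deleting e from U(7,11) gives U(7,10) since n > r.
Bases of U(7,10) = C(10,7) = 10! / (7! * 3!) = 120.

120


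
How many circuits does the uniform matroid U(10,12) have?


In U(10,12), circuits are the (11)-element subsets.
Any set of 11 elements is dependent, and removing any one element gives
an independent set of size 10, so it is a minimal dependent set.
Number of circuits = C(12,11) = 12! / (11! * 1!) = 12.

12


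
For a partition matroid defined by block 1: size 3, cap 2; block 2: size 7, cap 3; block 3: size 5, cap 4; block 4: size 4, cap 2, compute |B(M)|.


A basis picks exactly ci elements from block i.
Number of bases = product of C(|Si|, ci).
= C(3,2) * C(7,3) * C(5,4) * C(4,2)
= 3 * 35 * 5 * 6
= 3150.

3150


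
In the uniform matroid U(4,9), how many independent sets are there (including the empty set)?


Independent sets of U(4,9) are all subsets of size <= 4.
Count = C(9,0) + C(9,1) + C(9,2) + C(9,3) + C(9,4)
     = 1 + 9 + 36 + 84 + 126
     = 256.

256


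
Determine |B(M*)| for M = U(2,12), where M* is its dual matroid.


The dual of U(r,n) is U(n-r, n) = U(10,12).
Bases of U(10,12) are all (10)-element subsets.
|B(M*)| = (12 choose 10) = 66.

66


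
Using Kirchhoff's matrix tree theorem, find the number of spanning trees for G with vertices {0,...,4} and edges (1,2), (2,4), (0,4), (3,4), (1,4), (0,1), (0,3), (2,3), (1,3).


By Kirchhoff's matrix tree theorem, the number of spanning trees equals
the determinant of any cofactor of the Laplacian matrix L.
G has 5 vertices and 9 edges.
Computing the (4 x 4) cofactor determinant gives 75.

75


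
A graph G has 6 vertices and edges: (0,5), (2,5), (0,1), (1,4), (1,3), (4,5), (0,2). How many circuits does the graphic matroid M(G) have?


A circuit in a graphic matroid = edge set of a simple cycle.
G has 6 vertices and 7 edges.
Enumerating all minimal edge subsets forming cycles...
Total circuits found: 3.

3


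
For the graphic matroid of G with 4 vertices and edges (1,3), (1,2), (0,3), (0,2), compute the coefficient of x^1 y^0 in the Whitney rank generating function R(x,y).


R(x,y) = sum over A in 2^E of x^(r(E)-r(A)) * y^(|A|-r(A)).
G has 4 vertices, 4 edges. r(E) = 3.
Enumerate all 2^4 = 16 subsets.
Count subsets with r(E)-r(A)=1 and |A|-r(A)=0: 6.

6


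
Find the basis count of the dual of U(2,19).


The dual of U(r,n) is U(n-r, n) = U(17,19).
Bases of U(17,19) are all (17)-element subsets.
|B(M*)| = C(19,17) = 19! / (17! * 2!) = 171.

171


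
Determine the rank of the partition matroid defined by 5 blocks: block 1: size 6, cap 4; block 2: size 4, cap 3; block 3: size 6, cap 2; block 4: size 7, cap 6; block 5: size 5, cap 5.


Rank of a partition matroid = sum of min(|Si|, ci) for each block.
= min(6,4) + min(4,3) + min(6,2) + min(7,6) + min(5,5)
= 4 + 3 + 2 + 6 + 5
= 20.

20


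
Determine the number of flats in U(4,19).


Flats of U(4,19): every subset of size < 4 is a flat, plus E itself.
Count = C(19,0) + C(19,1) + C(19,2) + C(19,3) + 1
     = 1 + 19 + 171 + 969 + 1
     = 1161.

1161


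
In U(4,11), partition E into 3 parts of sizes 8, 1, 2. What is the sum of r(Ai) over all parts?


r(Ai) = min(|Ai|, 4) for each part.
Sum = min(8,4) + min(1,4) + min(2,4)
    = 4 + 1 + 2
    = 7.

7


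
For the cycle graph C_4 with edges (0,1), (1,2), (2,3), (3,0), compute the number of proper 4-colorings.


P(C_4, k) = (k-1)^4 + (-1)^4*(k-1).
P(4) = (3)^4 + 3
= 81 + 3 = 84.

84


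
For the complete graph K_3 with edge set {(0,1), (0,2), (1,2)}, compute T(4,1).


T(K_3; x,y) = x^2 + x + y.
T(4,1) = 16 + 4 + 1 = 21.

21


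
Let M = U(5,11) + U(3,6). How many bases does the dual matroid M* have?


(M1+M2)* = M1* + M2*.
M1* = U(6,11), bases: C(11,6) = 462.
M2* = U(3,6), bases: C(6,3) = 20.
|B(M*)| = 462 * 20 = 9240.

9240


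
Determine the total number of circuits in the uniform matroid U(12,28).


In U(12,28), circuits are the (13)-element subsets.
Any set of 13 elements is dependent, and removing any one element gives
an independent set of size 12, so it is a minimal dependent set.
Number of circuits = C(28,13) = 37442160.

37442160


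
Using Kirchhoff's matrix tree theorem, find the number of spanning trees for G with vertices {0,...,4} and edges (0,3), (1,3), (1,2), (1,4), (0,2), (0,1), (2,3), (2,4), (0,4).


By Kirchhoff's matrix tree theorem, the number of spanning trees equals
the determinant of any cofactor of the Laplacian matrix L.
G has 5 vertices and 9 edges.
Computing the (4 x 4) cofactor determinant gives 75.

75


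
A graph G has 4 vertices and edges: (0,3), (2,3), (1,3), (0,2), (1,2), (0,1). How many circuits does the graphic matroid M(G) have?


A circuit in a graphic matroid = edge set of a simple cycle.
G has 4 vertices and 6 edges.
Enumerating all minimal edge subsets forming cycles...
Total circuits found: 7.

7


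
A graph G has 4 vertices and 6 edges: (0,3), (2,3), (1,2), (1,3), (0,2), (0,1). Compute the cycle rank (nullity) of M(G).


Cycle rank (nullity) = |E| - r(M) = |E| - (|V| - c).
|E| = 6, |V| = 4, c = 1.
Nullity = 6 - (4 - 1) = 6 - 3 = 3.

3


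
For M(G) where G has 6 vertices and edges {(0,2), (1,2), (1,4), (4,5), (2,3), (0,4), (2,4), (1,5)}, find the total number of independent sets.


An independent set in a graphic matroid is an acyclic edge subset.
G has 6 vertices and 8 edges.
Enumerate all 2^8 = 256 subsets, checking for acyclicity.
Total independent sets = 164.

164


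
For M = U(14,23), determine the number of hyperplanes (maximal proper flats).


Hyperplanes of U(14,23) are flats of rank 13.
In a uniform matroid, these are exactly the (13)-element subsets.
Count = C(23,13) = 1144066.

1144066


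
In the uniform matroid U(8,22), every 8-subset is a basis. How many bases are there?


Bases of U(8,22) are all 8-element subsets of the 22-element ground set.
Number of bases = C(22,8).
C(22,8) = 22! / (8! * 14!) = 319770.

319770


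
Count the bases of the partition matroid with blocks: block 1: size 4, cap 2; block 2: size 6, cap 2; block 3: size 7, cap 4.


A basis picks exactly ci elements from block i.
Number of bases = product of C(|Si|, ci).
= C(4,2) * C(6,2) * C(7,4)
= 6 * 15 * 35
= 3150.

3150


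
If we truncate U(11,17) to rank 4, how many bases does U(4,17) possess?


Truncating U(11,17) to rank 4 gives U(4,17).
Bases of U(4,17) are all 4-element subsets of 17 elements.
Number of bases = C(17,4) = (17 * 16 * 15 * 14) / (1 * 2 * 3 * 4) = 2380.

2380


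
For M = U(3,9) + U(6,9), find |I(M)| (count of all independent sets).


For a direct sum, |I(M1+M2)| = |I(M1)| * |I(M2)|.
|I(U(3,9))| = sum C(9,k) for k=0..3 = 130.
|I(U(6,9))| = sum C(9,k) for k=0..6 = 466.
Total = 130 * 466 = 60580.

60580


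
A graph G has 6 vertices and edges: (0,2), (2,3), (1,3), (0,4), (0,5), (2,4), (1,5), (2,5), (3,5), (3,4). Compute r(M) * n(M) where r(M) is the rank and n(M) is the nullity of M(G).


r(M) = |V| - c = 6 - 1 = 5.
nullity = |E| - r(M) = 10 - 5 = 5.
Product = 5 * 5 = 25.

25


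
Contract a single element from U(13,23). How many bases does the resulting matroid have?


Contracting e from U(13,23) gives U(12,22).
Bases of U(12,22) = C(22,12) = 22! / (12! * 10!) = 646646.

646646


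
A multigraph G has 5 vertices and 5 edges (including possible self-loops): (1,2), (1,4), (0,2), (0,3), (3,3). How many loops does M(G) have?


In a graphic matroid, a loop is a self-loop edge (u,u) with rank 0.
Examining all 5 edges for self-loops...
Self-loops found: (3,3)
Number of loops = 1.

1


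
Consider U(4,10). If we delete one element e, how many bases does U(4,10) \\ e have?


Deleting e from U(4,10) gives U(4,9) since n > r.
Bases of U(4,9) = C(9,4) = (9 * 8 * 7 * 6) / (1 * 2 * 3 * 4) = 126.

126


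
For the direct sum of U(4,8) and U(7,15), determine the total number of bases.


Bases of a direct sum M1 + M2: |B| = |B(M1)| * |B(M2)|.
|B(U(4,8))| = C(8,4) = 70.
|B(U(7,15))| = C(15,7) = 6435.
Total bases = 70 * 6435 = 450450.

450450


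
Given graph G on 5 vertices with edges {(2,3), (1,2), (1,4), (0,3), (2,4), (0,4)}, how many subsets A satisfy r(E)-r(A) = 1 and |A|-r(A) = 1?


R(x,y) = sum over A in 2^E of x^(r(E)-r(A)) * y^(|A|-r(A)).
G has 5 vertices, 6 edges. r(E) = 4.
Enumerate all 2^6 = 64 subsets.
Count subsets with r(E)-r(A)=1 and |A|-r(A)=1: 4.

4


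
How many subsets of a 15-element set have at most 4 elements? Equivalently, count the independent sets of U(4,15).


Independent sets of U(4,15) are all subsets of size <= 4.
Count = (15 choose 0) + (15 choose 1) + (15 choose 2) + (15 choose 3) + (15 choose 4)
     = 1 + 15 + 105 + 455 + 1365
     = 1941.

1941


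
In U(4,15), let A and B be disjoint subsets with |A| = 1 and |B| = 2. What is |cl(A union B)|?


|A union B| = 1 + 2 = 3 (disjoint).
In U(4,15), cl(S) = S if |S| < 4, else cl(S) = E.
Since 3 < 4, cl(A union B) = A union B.
|cl(A union B)| = 3.

3


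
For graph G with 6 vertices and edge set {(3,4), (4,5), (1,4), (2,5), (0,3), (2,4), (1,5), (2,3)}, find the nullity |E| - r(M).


Cycle rank (nullity) = |E| - r(M) = |E| - (|V| - c).
|E| = 8, |V| = 6, c = 1.
Nullity = 8 - (6 - 1) = 8 - 5 = 3.

3


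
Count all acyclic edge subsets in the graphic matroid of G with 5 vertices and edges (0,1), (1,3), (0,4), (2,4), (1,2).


An independent set in a graphic matroid is an acyclic edge subset.
G has 5 vertices and 5 edges.
Enumerate all 2^5 = 32 subsets, checking for acyclicity.
Total independent sets = 30.

30


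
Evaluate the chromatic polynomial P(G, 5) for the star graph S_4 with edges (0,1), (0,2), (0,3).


P(tree, k) = k * (k-1)^(3) for any tree on 4 vertices.
P(5) = 5 * 4^3 = 5 * 64 = 320.

320


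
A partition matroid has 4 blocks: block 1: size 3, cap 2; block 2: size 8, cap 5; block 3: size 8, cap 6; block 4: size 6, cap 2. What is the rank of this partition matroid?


Rank of a partition matroid = sum of min(|Si|, ci) for each block.
= min(3,2) + min(8,5) + min(8,6) + min(6,2)
= 2 + 5 + 6 + 2
= 15.

15


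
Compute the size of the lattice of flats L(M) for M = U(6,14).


Flats of U(6,14): every subset of size < 6 is a flat, plus E itself.
Count = C(14,0) + C(14,1) + C(14,2) + C(14,3) + C(14,4) + C(14,5) + 1
     = 1 + 14 + 91 + 364 + 1001 + 2002 + 1
     = 3474.

3474


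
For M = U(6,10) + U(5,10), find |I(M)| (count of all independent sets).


For a direct sum, |I(M1+M2)| = |I(M1)| * |I(M2)|.
|I(U(6,10))| = sum C(10,k) for k=0..6 = 848.
|I(U(5,10))| = sum C(10,k) for k=0..5 = 638.
Total = 848 * 638 = 541024.

541024


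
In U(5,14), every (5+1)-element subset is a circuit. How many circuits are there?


In U(5,14), circuits are the (6)-element subsets.
Any set of 6 elements is dependent, and removing any one element gives
an independent set of size 5, so it is a minimal dependent set.
Number of circuits = (14 choose 6) = 3003.

3003


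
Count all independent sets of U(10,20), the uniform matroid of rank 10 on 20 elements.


Independent sets of U(10,20) are all subsets of size <= 10.
Count = C(20,0) + C(20,1) + C(20,2) + C(20,3) + C(20,4) + C(20,5) + C(20,6) + C(20,7) + C(20,8) + C(20,9) + C(20,10)
     = 1 + 20 + 190 + 1140 + 4845 + 15504 + 38760 + 77520 + 125970 + 167960 + 184756
     = 616666.

616666


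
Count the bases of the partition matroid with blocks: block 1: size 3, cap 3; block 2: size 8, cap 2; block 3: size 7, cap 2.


A basis picks exactly ci elements from block i.
Number of bases = product of C(|Si|, ci).
= C(3,3) * C(8,2) * C(7,2)
= 1 * 28 * 21
= 588.

588


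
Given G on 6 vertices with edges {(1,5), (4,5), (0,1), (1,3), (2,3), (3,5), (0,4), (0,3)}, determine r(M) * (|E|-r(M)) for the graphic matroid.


r(M) = |V| - c = 6 - 1 = 5.
nullity = |E| - r(M) = 8 - 5 = 3.
Product = 5 * 3 = 15.

15


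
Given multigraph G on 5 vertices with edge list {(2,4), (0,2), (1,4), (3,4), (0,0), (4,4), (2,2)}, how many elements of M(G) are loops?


In a graphic matroid, a loop is a self-loop edge (u,u) with rank 0.
Examining all 7 edges for self-loops...
Self-loops found: (0,0), (4,4), (2,2)
Number of loops = 3.

3


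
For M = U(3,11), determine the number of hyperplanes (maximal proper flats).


Hyperplanes of U(3,11) are flats of rank 2.
In a uniform matroid, these are exactly the (2)-element subsets.
Count = C(11,2) = 11! / (2! * 9!) = 55.

55


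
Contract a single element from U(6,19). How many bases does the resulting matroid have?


Contracting e from U(6,19) gives U(5,18).
Bases of U(5,18) = (18 choose 5) = 8568.

8568


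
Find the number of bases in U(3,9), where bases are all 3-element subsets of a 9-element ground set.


Bases of U(3,9) are all 3-element subsets of the 9-element ground set.
Number of bases = C(9,3).
C(9,3) = (9 * 8 * 7) / (1 * 2 * 3) = 84.

84


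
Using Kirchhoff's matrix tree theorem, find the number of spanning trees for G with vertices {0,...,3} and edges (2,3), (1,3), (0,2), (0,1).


By Kirchhoff's matrix tree theorem, the number of spanning trees equals
the determinant of any cofactor of the Laplacian matrix L.
G has 4 vertices and 4 edges.
Computing the (3 x 3) cofactor determinant gives 4.

4


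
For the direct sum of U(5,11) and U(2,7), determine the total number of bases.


Bases of a direct sum M1 + M2: |B| = |B(M1)| * |B(M2)|.
|B(U(5,11))| = C(11,5) = 462.
|B(U(2,7))| = C(7,2) = 21.
Total bases = 462 * 21 = 9702.

9702


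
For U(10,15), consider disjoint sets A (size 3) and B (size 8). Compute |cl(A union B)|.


|A union B| = 3 + 8 = 11 (disjoint).
In U(10,15), cl(S) = S if |S| < 10, else cl(S) = E.
Since 11 >= 10, cl(A union B) = E.
|cl(A union B)| = 15.

15


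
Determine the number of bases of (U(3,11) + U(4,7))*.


(M1+M2)* = M1* + M2*.
M1* = U(8,11), bases: C(11,8) = 165.
M2* = U(3,7), bases: C(7,3) = 35.
|B(M*)| = 165 * 35 = 5775.

5775


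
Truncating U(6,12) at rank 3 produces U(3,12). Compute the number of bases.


Truncating U(6,12) to rank 3 gives U(3,12).
Bases of U(3,12) are all 3-element subsets of 12 elements.
Number of bases = (12 choose 3) = 220.

220


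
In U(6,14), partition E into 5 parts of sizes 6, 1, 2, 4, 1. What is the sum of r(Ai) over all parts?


r(Ai) = min(|Ai|, 6) for each part.
Sum = min(6,6) + min(1,6) + min(2,6) + min(4,6) + min(1,6)
    = 6 + 1 + 2 + 4 + 1
    = 14.

14


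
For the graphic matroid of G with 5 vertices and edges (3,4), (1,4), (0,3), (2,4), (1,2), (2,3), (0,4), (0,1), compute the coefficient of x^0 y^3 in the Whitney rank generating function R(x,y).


R(x,y) = sum over A in 2^E of x^(r(E)-r(A)) * y^(|A|-r(A)).
G has 5 vertices, 8 edges. r(E) = 4.
Enumerate all 2^8 = 256 subsets.
Count subsets with r(E)-r(A)=0 and |A|-r(A)=3: 8.

8


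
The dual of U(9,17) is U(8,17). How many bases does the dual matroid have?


The dual of U(r,n) is U(n-r, n) = U(8,17).
Bases of U(8,17) are all (8)-element subsets.
|B(M*)| = C(17,8) = 17! / (8! * 9!) = 24310.

24310


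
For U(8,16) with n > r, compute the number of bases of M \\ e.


Deleting e from U(8,16) gives U(8,15) since n > r.
Bases of U(8,15) = C(15,8) = 6435.

6435


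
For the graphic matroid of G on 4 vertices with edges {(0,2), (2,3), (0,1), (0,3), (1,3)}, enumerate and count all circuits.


A circuit in a graphic matroid = edge set of a simple cycle.
G has 4 vertices and 5 edges.
Enumerating all minimal edge subsets forming cycles...
Total circuits found: 3.

3


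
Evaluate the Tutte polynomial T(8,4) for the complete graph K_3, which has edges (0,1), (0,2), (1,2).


T(K_3; x,y) = x^2 + x + y.
T(8,4) = 64 + 8 + 4 = 76.

76


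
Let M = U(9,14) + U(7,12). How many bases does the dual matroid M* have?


(M1+M2)* = M1* + M2*.
M1* = U(5,14), bases: C(14,5) = 2002.
M2* = U(5,12), bases: C(12,5) = 792.
|B(M*)| = 2002 * 792 = 1585584.

1585584


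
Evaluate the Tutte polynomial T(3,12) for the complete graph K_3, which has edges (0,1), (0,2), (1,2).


T(K_3; x,y) = x^2 + x + y.
T(3,12) = 9 + 3 + 12 = 24.

24


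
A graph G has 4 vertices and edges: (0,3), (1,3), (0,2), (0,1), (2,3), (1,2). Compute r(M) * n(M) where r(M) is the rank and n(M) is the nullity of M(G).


r(M) = |V| - c = 4 - 1 = 3.
nullity = |E| - r(M) = 6 - 3 = 3.
Product = 3 * 3 = 9.

9


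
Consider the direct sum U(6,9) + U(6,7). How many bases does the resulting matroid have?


Bases of a direct sum M1 + M2: |B| = |B(M1)| * |B(M2)|.
|B(U(6,9))| = C(9,6) = 84.
|B(U(6,7))| = C(7,6) = 7.
Total bases = 84 * 7 = 588.

588


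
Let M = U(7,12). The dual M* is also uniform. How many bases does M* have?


The dual of U(r,n) is U(n-r, n) = U(5,12).
Bases of U(5,12) are all (5)-element subsets.
|B(M*)| = C(12,5) = 792.

792


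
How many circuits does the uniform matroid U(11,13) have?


In U(11,13), circuits are the (12)-element subsets.
Any set of 12 elements is dependent, and removing any one element gives
an independent set of size 11, so it is a minimal dependent set.
Number of circuits = C(13,12) = 13.

13


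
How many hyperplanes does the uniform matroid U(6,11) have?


Hyperplanes of U(6,11) are flats of rank 5.
In a uniform matroid, these are exactly the (5)-element subsets.
Count = C(11,5) = 462.

462


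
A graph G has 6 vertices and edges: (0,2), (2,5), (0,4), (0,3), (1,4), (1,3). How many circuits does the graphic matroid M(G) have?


A circuit in a graphic matroid = edge set of a simple cycle.
G has 6 vertices and 6 edges.
Enumerating all minimal edge subsets forming cycles...
Total circuits found: 1.

1


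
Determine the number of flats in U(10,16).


Flats of U(10,16): every subset of size < 10 is a flat, plus E itself.
Count = (16 choose 0) + (16 choose 1) + (16 choose 2) + (16 choose 3) + (16 choose 4) + (16 choose 5) + (16 choose 6) + (16 choose 7) + (16 choose 8) + (16 choose 9) + 1
     = 1 + 16 + 120 + 560 + 1820 + 4368 + 8008 + 11440 + 12870 + 11440 + 1
     = 50644.

50644


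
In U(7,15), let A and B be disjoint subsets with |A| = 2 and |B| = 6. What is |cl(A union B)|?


|A union B| = 2 + 6 = 8 (disjoint).
In U(7,15), cl(S) = S if |S| < 7, else cl(S) = E.
Since 8 >= 7, cl(A union B) = E.
|cl(A union B)| = 15.

15


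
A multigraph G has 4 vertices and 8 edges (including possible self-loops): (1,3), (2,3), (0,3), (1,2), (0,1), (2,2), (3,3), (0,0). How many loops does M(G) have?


In a graphic matroid, a loop is a self-loop edge (u,u) with rank 0.
Examining all 8 edges for self-loops...
Self-loops found: (2,2), (3,3), (0,0)
Number of loops = 3.

3


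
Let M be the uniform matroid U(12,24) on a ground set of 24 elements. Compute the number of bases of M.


Bases of U(12,24) are all 12-element subsets of the 24-element ground set.
Number of bases = C(24,12).
(24 choose 12) = 2704156.

2704156


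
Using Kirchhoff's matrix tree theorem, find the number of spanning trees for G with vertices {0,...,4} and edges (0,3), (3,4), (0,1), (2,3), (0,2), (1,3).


By Kirchhoff's matrix tree theorem, the number of spanning trees equals
the determinant of any cofactor of the Laplacian matrix L.
G has 5 vertices and 6 edges.
Computing the (4 x 4) cofactor determinant gives 8.

8


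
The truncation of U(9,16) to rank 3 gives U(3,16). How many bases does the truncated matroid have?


Truncating U(9,16) to rank 3 gives U(3,16).
Bases of U(3,16) are all 3-element subsets of 16 elements.
Number of bases = C(16,3) = (16 * 15 * 14) / (1 * 2 * 3) = 560.

560


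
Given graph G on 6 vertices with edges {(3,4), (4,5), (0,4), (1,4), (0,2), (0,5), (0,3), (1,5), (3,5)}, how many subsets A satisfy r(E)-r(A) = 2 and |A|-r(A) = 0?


R(x,y) = sum over A in 2^E of x^(r(E)-r(A)) * y^(|A|-r(A)).
G has 6 vertices, 9 edges. r(E) = 5.
Enumerate all 2^9 = 512 subsets.
Count subsets with r(E)-r(A)=2 and |A|-r(A)=0: 79.

79


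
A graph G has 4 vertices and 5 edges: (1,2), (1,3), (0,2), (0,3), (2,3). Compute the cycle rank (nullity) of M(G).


Cycle rank (nullity) = |E| - r(M) = |E| - (|V| - c).
|E| = 5, |V| = 4, c = 1.
Nullity = 5 - (4 - 1) = 5 - 3 = 2.

2


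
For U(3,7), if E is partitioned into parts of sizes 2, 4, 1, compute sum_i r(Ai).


r(Ai) = min(|Ai|, 3) for each part.
Sum = min(2,3) + min(4,3) + min(1,3)
    = 2 + 3 + 1
    = 6.

6


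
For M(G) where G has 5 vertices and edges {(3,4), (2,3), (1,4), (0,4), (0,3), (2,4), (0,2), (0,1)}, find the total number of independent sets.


An independent set in a graphic matroid is an acyclic edge subset.
G has 5 vertices and 8 edges.
Enumerate all 2^8 = 256 subsets, checking for acyclicity.
Total independent sets = 128.

128


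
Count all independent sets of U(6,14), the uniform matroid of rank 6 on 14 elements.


Independent sets of U(6,14) are all subsets of size <= 6.
Count = C(14,0) + C(14,1) + C(14,2) + C(14,3) + C(14,4) + C(14,5) + C(14,6)
     = 1 + 14 + 91 + 364 + 1001 + 2002 + 3003
     = 6476.

6476


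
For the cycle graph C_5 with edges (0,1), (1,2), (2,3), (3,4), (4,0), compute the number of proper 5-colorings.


P(C_5, k) = (k-1)^5 + (-1)^5*(k-1).
P(5) = (4)^5 - 4
= 1024 - 4 = 1020.

1020


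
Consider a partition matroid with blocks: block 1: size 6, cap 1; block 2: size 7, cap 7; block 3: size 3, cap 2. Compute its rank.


Rank of a partition matroid = sum of min(|Si|, ci) for each block.
= min(6,1) + min(7,7) + min(3,2)
= 1 + 7 + 2
= 10.

10


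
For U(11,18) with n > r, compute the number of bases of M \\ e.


Deleting e from U(11,18) gives U(11,17) since n > r.
Bases of U(11,17) = C(17,11) = 17! / (11! * 6!) = 12376.

12376


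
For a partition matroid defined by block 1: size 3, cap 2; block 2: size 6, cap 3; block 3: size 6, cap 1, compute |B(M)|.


A basis picks exactly ci elements from block i.
Number of bases = product of C(|Si|, ci).
= C(3,2) * C(6,3) * C(6,1)
= 3 * 20 * 6
= 360.

360


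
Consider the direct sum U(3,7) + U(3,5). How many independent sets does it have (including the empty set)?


For a direct sum, |I(M1+M2)| = |I(M1)| * |I(M2)|.
|I(U(3,7))| = sum C(7,k) for k=0..3 = 64.
|I(U(3,5))| = sum C(5,k) for k=0..3 = 26.
Total = 64 * 26 = 1664.

1664


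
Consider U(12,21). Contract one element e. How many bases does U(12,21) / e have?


Contracting e from U(12,21) gives U(11,20).
Bases of U(11,20) = (20 choose 11) = 167960.

167960


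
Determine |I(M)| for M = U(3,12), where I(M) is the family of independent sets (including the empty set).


Independent sets of U(3,12) are all subsets of size <= 3.
Count = (12 choose 0) + (12 choose 1) + (12 choose 2) + (12 choose 3)
     = 1 + 12 + 66 + 220
     = 299.

299


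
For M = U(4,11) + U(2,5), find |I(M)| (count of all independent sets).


For a direct sum, |I(M1+M2)| = |I(M1)| * |I(M2)|.
|I(U(4,11))| = sum C(11,k) for k=0..4 = 562.
|I(U(2,5))| = sum C(5,k) for k=0..2 = 16.
Total = 562 * 16 = 8992.

8992


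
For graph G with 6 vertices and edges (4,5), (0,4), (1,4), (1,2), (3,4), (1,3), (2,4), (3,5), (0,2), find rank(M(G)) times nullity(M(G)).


r(M) = |V| - c = 6 - 1 = 5.
nullity = |E| - r(M) = 9 - 5 = 4.
Product = 5 * 4 = 20.

20


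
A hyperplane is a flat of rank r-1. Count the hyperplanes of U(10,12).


Hyperplanes of U(10,12) are flats of rank 9.
In a uniform matroid, these are exactly the (9)-element subsets.
Count = C(12,9) = 12! / (9! * 3!) = 220.

220


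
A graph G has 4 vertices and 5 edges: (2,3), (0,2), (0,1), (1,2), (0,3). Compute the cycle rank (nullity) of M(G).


Cycle rank (nullity) = |E| - r(M) = |E| - (|V| - c).
|E| = 5, |V| = 4, c = 1.
Nullity = 5 - (4 - 1) = 5 - 3 = 2.

2


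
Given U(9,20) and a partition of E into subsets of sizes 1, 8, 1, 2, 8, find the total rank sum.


r(Ai) = min(|Ai|, 9) for each part.
Sum = min(1,9) + min(8,9) + min(1,9) + min(2,9) + min(8,9)
    = 1 + 8 + 1 + 2 + 8
    = 20.

20


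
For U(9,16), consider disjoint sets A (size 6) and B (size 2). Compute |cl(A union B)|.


|A union B| = 6 + 2 = 8 (disjoint).
In U(9,16), cl(S) = S if |S| < 9, else cl(S) = E.
Since 8 < 9, cl(A union B) = A union B.
|cl(A union B)| = 8.

8


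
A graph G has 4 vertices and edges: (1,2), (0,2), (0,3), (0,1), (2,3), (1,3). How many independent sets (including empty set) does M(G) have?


An independent set in a graphic matroid is an acyclic edge subset.
G has 4 vertices and 6 edges.
Enumerate all 2^6 = 64 subsets, checking for acyclicity.
Total independent sets = 38.

38


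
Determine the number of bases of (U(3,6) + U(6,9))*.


(M1+M2)* = M1* + M2*.
M1* = U(3,6), bases: C(6,3) = 20.
M2* = U(3,9), bases: C(9,3) = 84.
|B(M*)| = 20 * 84 = 1680.

1680


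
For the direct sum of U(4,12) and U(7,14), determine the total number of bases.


Bases of a direct sum M1 + M2: |B| = |B(M1)| * |B(M2)|.
|B(U(4,12))| = C(12,4) = 495.
|B(U(7,14))| = C(14,7) = 3432.
Total bases = 495 * 3432 = 1698840.

1698840


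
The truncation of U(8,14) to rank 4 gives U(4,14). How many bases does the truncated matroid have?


Truncating U(8,14) to rank 4 gives U(4,14).
Bases of U(4,14) are all 4-element subsets of 14 elements.
Number of bases = (14 choose 4) = 1001.

1001


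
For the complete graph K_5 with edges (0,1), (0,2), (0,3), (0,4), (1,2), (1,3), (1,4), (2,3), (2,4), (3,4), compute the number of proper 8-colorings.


P(K_5, k) = k(k-1)(k-2)...(k-4).
P(8) = (8) * (7) * (6) * (5) * (4) = 6720.

6720


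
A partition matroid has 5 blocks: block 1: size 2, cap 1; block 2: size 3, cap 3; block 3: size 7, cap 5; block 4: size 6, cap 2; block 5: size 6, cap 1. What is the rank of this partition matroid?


Rank of a partition matroid = sum of min(|Si|, ci) for each block.
= min(2,1) + min(3,3) + min(7,5) + min(6,2) + min(6,1)
= 1 + 3 + 5 + 2 + 1
= 12.

12


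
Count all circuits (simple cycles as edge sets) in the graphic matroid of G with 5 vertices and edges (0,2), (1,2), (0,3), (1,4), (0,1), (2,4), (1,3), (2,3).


A circuit in a graphic matroid = edge set of a simple cycle.
G has 5 vertices and 8 edges.
Enumerating all minimal edge subsets forming cycles...
Total circuits found: 12.

12


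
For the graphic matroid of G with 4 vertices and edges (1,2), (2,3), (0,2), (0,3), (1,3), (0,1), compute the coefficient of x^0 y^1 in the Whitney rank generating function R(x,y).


R(x,y) = sum over A in 2^E of x^(r(E)-r(A)) * y^(|A|-r(A)).
G has 4 vertices, 6 edges. r(E) = 3.
Enumerate all 2^6 = 64 subsets.
Count subsets with r(E)-r(A)=0 and |A|-r(A)=1: 15.

15


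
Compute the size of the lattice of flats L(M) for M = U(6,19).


Flats of U(6,19): every subset of size < 6 is a flat, plus E itself.
Count = (19 choose 0) + (19 choose 1) + (19 choose 2) + (19 choose 3) + (19 choose 4) + (19 choose 5) + 1
     = 1 + 19 + 171 + 969 + 3876 + 11628 + 1
     = 16665.

16665


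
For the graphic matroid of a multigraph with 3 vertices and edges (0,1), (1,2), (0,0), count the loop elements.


In a graphic matroid, a loop is a self-loop edge (u,u) with rank 0.
Examining all 3 edges for self-loops...
Self-loops found: (0,0)
Number of loops = 1.

1


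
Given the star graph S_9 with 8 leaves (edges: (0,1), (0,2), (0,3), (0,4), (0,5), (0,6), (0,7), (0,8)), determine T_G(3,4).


A star on 9 vertices is a tree with 8 edges.
T(x,y) = x^(8) for any tree.
T(3,4) = 3^8 = 6561.

6561


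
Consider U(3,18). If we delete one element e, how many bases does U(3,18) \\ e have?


Deleting e from U(3,18) gives U(3,17) since n > r.
Bases of U(3,17) = C(17,3) = 17! / (3! * 14!) = 680.

680


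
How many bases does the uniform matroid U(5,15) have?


Bases of U(5,15) are all 5-element subsets of the 15-element ground set.
Number of bases = C(15,5).
C(15,5) = 3003.

3003


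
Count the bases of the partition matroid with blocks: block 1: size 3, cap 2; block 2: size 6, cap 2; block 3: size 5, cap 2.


A basis picks exactly ci elements from block i.
Number of bases = product of C(|Si|, ci).
= C(3,2) * C(6,2) * C(5,2)
= 3 * 15 * 10
= 450.

450


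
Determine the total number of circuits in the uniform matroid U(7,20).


In U(7,20), circuits are the (8)-element subsets.
Any set of 8 elements is dependent, and removing any one element gives
an independent set of size 7, so it is a minimal dependent set.
Number of circuits = C(20,8) = 20! / (8! * 12!) = 125970.

125970


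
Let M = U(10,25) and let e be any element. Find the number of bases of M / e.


Contracting e from U(10,25) gives U(9,24).
Bases of U(9,24) = (24 choose 9) = 1307504.

1307504
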